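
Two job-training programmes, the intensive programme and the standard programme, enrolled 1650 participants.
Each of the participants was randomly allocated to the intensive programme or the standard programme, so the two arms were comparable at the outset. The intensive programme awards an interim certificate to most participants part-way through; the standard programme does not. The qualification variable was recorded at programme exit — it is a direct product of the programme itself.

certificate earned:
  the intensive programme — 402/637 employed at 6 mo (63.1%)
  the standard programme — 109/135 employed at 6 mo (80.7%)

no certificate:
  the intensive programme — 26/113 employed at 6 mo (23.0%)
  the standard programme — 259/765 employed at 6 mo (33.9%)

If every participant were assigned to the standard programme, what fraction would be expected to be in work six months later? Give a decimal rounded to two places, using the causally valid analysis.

0.41

The qualification attained during the programme-specific comparison favours the standard programme throughout, but the pooled figures favour the intensive programme. The question is whether to condition on qualification attained during the programme.
Qualification attained during the programme lies on the pathway programme → qualification attained during the programme → outcome, so adjusting for it blocks the indirect effect. For the total causal effect of programme, use the unadjusted pooled rates.
So P(outcome | do(the standard programme)) is just the pooled rate for the standard programme: 368/900 = 0.409.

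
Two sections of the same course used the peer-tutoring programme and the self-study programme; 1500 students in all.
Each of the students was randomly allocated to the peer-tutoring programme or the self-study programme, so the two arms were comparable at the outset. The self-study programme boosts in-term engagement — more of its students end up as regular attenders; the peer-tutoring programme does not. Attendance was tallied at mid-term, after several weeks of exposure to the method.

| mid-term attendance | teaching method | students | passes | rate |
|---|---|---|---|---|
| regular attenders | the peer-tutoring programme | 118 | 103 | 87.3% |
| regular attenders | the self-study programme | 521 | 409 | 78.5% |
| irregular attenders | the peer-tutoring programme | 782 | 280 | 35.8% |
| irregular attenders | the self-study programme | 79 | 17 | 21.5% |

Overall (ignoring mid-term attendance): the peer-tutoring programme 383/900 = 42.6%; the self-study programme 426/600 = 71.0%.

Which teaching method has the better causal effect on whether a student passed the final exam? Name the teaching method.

the self-study programme

The mid-term attendance-specific comparison favours the peer-tutoring programme throughout, but the pooled figures favour the self-study programme. The question is whether to condition on mid-term attendance.
Stratifying would compare teaching methods among students the teaching methods themselves sorted into mid-term attendance groups — a form of selection on an intermediate. The unconditioned pooled rates give the total causal effect.
Pooled: the peer-tutoring programme 42.6% vs the self-study programme 71.0%; the self-study programme is higher overall.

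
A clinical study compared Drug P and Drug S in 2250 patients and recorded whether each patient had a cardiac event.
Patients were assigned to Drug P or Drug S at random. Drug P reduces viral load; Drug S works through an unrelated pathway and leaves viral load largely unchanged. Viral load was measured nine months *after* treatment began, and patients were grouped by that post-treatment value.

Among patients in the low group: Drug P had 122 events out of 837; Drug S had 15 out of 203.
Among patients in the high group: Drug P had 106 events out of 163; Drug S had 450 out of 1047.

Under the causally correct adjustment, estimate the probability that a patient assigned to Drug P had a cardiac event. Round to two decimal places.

0.23

Viral load here is a post-treatment variable shaped by the drug; conditioning on it would introduce bias rather than remove it. The overall comparison is the causal one.
So P(outcome | do(Drug P)) is just the pooled rate for Drug P: 228/1000 = 0.228.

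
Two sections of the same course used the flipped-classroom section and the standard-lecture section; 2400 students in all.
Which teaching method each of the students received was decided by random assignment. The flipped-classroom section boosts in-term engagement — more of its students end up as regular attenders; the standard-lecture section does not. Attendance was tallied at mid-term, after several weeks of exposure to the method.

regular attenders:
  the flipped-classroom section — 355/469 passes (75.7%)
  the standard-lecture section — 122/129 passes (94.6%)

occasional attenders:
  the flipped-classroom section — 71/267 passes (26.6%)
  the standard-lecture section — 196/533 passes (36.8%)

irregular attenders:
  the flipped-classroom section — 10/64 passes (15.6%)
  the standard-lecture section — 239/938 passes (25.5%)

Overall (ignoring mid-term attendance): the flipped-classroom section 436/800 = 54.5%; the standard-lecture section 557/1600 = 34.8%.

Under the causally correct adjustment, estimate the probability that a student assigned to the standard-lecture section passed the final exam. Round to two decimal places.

The mid-term attendance-specific comparison favours the standard-lecture section throughout, but the pooled figures favour the flipped-classroom section. The question is whether to condition on mid-term attendance.
Stratifying would compare teaching methods among students the teaching methods themselves sorted into mid-term attendance groups — a form of selection on an intermediate. The unconditioned pooled rates give the total causal effect.
So P(outcome | do(the standard-lecture section)) is just the pooled rate for the standard-lecture section: 557/1600 = 0.348.

0.35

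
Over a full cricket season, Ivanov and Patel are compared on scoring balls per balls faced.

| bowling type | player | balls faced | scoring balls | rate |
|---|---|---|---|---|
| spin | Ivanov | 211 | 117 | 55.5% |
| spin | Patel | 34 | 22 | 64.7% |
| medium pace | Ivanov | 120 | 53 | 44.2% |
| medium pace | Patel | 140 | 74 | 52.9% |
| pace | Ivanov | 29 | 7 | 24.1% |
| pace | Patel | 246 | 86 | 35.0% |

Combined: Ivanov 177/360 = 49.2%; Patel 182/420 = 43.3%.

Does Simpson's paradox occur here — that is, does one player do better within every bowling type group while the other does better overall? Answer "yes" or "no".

yes

Within each bowling type level (spin 55.5% vs 64.7%; medium pace 44.2% vs 52.9%; pace 24.1% vs 35.0%), Patel has the higher rate every time. Pooled: 49.2% vs 43.3% — Ivanov has the higher rate overall. The two comparisons disagree.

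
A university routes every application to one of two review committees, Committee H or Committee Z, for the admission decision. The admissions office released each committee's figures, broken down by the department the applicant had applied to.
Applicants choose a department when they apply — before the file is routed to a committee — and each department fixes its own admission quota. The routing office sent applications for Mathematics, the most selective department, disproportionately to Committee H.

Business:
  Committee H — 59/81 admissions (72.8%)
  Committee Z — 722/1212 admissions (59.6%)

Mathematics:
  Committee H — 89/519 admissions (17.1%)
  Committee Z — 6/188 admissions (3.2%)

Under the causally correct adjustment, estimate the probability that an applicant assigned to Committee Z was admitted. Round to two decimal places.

0.40

Within every department level Committee H has the higher rate, yet pooled Committee Z does — Simpson's reversal.
Department differs across review committees for reasons unrelated to any effect of the review committee itself, and it separately predicts the outcome — a classic confounder. We must compare within department levels.
Standardising Committee Z to the population department mix: 0.646·722/1212 + 0.353·6/188 = 0.396.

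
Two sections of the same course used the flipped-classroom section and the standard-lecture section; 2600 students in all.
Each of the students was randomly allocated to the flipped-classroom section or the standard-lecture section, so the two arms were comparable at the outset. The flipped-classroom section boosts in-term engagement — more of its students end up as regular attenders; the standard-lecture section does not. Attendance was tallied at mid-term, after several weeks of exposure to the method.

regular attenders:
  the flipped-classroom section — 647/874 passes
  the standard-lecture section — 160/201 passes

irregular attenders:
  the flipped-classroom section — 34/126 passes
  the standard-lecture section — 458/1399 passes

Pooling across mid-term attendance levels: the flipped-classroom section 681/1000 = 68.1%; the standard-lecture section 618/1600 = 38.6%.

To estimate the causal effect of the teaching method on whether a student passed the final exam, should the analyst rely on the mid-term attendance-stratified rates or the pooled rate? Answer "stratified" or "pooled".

Mid-term attendance here is a post-treatment variable shaped by the teaching method; conditioning on it would introduce bias rather than remove it. The overall comparison is the causal one.
Pooled: the flipped-classroom section 68.1% vs the standard-lecture section 38.6%; the flipped-classroom section is higher overall.

pooled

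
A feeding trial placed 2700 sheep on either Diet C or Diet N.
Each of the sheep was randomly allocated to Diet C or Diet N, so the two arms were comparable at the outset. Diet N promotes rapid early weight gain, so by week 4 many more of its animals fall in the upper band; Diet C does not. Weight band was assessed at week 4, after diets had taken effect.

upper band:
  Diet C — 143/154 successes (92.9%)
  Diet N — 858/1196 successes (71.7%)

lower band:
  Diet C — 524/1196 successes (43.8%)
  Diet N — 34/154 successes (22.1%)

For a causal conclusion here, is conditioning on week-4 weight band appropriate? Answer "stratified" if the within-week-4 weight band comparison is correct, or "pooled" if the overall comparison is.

Week-4 weight band here is a post-treatment variable shaped by the diet; conditioning on it would introduce bias rather than remove it. The overall comparison is the causal one.
Pooled: Diet C 49.4% vs Diet N 66.1%; Diet N is higher overall.

pooled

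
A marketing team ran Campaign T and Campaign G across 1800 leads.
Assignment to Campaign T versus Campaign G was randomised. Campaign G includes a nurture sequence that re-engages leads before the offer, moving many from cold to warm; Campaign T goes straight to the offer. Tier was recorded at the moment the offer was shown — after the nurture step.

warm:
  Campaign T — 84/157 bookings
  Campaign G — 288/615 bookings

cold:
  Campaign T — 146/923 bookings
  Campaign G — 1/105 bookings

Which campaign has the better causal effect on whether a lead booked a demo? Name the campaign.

Campaign G

Within every engagement tier level Campaign T has the higher rate, yet pooled Campaign G does — Simpson's reversal.
Engagement tier is downstream of the campaign. One should not condition on a consequence of treatment, so the overall rates are the right comparison.
Pooled: Campaign T 21.3% vs Campaign G 40.1%; Campaign G is higher overall.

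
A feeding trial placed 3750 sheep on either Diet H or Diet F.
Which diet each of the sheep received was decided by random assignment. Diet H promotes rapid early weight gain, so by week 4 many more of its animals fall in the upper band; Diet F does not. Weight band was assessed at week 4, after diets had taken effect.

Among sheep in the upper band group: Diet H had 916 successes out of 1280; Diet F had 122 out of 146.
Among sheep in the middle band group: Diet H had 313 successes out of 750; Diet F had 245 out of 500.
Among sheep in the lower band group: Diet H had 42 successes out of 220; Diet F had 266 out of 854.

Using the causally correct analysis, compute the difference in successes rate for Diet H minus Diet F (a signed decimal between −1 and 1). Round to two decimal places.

+0.14

Because the diet influences week-4 weight band, week-4 weight band is a post-treatment mediator, not a confounder. Stratifying on it would bias the estimate; the causal effect is the crude pooled difference.
The causal difference is the pooled difference: 0.565 − 0.422 = +0.143.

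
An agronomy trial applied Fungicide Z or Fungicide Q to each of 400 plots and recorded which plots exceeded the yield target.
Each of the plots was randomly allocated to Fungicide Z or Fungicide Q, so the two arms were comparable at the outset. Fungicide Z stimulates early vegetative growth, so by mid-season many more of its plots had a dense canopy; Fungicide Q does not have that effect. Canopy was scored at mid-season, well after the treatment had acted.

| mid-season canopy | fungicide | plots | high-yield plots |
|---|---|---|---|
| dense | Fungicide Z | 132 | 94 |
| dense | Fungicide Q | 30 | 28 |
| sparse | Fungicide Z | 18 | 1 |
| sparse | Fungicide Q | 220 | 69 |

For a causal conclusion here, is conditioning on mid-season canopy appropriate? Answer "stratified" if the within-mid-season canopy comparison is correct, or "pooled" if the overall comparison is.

pooled

Within every mid-season canopy level Fungicide Q has the higher rate, yet pooled Fungicide Z does — Simpson's reversal.
Mid-season canopy here is a post-treatment variable shaped by the fungicide; conditioning on it would introduce bias rather than remove it. The overall comparison is the causal one.
Pooled: Fungicide Z 63.3% vs Fungicide Q 38.8%; Fungicide Z is higher overall.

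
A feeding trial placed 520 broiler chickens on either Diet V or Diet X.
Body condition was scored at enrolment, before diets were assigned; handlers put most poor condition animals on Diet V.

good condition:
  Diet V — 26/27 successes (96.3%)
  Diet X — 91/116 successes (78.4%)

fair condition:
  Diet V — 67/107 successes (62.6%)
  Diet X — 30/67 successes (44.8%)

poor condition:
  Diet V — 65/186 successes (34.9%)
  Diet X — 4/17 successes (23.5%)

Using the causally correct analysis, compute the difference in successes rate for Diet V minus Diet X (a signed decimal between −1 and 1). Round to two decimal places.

+0.15

Diet V is higher inside every starting body condition stratum but Diet X is higher in aggregate. Whether to stratify depends on how starting body condition relates to the diet.
Since starting body condition is a pre-existing factor (not a product of the diet) and it affects the outcome on its own, it is a confounder. The stratified rates, not the pooled rate, identify the causal effect.
Adjusting over the population distribution of starting body condition: 0.275·(0.963−0.784) + 0.335·(0.626−0.448) + 0.390·(0.349−0.235) = +0.153.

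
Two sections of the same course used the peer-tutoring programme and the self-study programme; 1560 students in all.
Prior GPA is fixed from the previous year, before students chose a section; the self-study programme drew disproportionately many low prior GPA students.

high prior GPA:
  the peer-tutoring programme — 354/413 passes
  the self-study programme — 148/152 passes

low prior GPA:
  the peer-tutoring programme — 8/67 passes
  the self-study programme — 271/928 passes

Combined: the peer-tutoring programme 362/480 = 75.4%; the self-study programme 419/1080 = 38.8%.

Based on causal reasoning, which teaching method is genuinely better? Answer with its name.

the self-study programme

The prior GPA band-specific comparison favours the self-study programme throughout, but the pooled figures favour the peer-tutoring programme. The question is whether to condition on prior GPA band.
Prior GPA band is set before the teaching method has any effect — it is not caused by the teaching method — and it independently drives the outcome. That makes it a confounder, so the causal comparison is within prior GPA band levels.
Within each level — high prior GPA: 85.7% vs 97.4%; low prior GPA: 11.9% vs 29.2% — the self-study programme is higher every time.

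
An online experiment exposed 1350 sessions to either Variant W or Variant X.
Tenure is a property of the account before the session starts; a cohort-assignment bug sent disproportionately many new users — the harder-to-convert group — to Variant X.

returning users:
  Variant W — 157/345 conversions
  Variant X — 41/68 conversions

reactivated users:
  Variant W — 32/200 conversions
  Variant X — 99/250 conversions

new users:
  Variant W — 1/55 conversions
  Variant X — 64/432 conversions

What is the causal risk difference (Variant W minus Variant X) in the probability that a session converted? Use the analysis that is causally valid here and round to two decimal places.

Variant X is higher inside every user tenure stratum but Variant W is higher in aggregate. Whether to stratify depends on how user tenure relates to the variant.
Nothing the variant does changes user tenure; the imbalance is an allocation artefact. With user tenure also predicting the outcome, the pooled figure is confounded, and the within-stratum comparison is the causal one.
Adjusting over the population distribution of user tenure: 0.306·(0.455−0.603) + 0.333·(0.160−0.396) + 0.361·(0.018−0.148) = -0.171.

-0.17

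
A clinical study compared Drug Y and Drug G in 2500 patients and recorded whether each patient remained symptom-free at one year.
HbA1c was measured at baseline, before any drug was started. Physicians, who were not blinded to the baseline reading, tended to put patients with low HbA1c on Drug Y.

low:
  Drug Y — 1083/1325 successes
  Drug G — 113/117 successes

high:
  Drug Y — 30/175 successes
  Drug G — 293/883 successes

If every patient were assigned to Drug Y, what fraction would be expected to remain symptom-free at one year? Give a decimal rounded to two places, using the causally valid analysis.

The HbA1c-specific comparison favours Drug G throughout, but the pooled figures favour Drug Y. The question is whether to condition on HbA1c.
HbA1c differs across drugs for reasons unrelated to any effect of the drug itself, and it separately predicts the outcome — a classic confounder. We must compare within HbA1c levels.
Standardising Drug Y to the population HbA1c mix: 0.577·1083/1325 + 0.423·30/175 = 0.544.

0.54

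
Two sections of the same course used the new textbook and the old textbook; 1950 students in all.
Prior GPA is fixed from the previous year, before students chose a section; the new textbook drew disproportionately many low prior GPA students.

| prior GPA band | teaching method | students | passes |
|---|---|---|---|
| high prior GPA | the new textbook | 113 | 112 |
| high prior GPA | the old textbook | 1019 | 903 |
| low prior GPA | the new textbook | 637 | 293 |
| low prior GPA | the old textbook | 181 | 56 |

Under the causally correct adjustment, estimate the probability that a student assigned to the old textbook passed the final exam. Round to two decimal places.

0.64

Prior GPA band satisfies the back-door criterion: it is not a descendant of the teaching method, and it blocks the spurious path from teaching method to outcome. Adjusting for it (i.e., using the within-prior GPA band rates) gives the causal effect.
Standardising the old textbook to the population prior GPA band mix: 0.581·903/1019 + 0.419·56/181 = 0.644.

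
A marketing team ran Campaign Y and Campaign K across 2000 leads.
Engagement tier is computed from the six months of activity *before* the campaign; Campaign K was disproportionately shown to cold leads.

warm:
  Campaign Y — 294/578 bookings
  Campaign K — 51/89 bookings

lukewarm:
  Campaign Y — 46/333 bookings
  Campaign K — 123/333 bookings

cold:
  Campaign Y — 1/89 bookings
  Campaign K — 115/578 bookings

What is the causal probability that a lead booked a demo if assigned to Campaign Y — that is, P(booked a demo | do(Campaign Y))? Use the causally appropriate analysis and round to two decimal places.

Nothing the campaign does changes engagement tier; the imbalance is an allocation artefact. With engagement tier also predicting the outcome, the pooled figure is confounded, and the within-stratum comparison is the causal one.
Standardising Campaign Y to the population engagement tier mix: 0.334·294/578 + 0.333·46/333 + 0.334·1/89 = 0.219.

0.22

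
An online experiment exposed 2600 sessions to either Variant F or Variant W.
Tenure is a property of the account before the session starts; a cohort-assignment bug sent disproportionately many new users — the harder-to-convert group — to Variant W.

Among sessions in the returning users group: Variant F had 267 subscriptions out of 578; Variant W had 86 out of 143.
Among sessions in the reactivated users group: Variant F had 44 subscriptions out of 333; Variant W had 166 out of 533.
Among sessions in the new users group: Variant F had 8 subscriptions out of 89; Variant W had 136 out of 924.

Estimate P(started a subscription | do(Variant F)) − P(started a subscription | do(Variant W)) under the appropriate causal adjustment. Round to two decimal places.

-0.12

The user tenure-specific comparison favours Variant W throughout, but the pooled figures favour Variant F. The question is whether to condition on user tenure.
User tenure satisfies the back-door criterion: it is not a descendant of the variant, and it blocks the spurious path from variant to outcome. Adjusting for it (i.e., using the within-user tenure rates) gives the causal effect.
Adjusting over the population distribution of user tenure: 0.277·(0.462−0.601) + 0.333·(0.132−0.311) + 0.390·(0.090−0.147) = -0.121.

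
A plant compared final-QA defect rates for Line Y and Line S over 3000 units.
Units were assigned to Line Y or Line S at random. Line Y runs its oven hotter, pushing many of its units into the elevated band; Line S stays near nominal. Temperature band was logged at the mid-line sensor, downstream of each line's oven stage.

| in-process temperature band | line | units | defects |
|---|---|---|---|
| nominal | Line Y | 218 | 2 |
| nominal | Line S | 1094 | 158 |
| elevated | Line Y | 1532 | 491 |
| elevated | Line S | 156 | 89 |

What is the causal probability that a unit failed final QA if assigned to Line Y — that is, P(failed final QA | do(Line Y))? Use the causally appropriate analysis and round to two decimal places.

0.28

In-process temperature band here is a post-treatment variable shaped by the line; conditioning on it would introduce bias rather than remove it. The overall comparison is the causal one.
So P(outcome | do(Line Y)) is just the pooled rate for Line Y: 493/1750 = 0.282.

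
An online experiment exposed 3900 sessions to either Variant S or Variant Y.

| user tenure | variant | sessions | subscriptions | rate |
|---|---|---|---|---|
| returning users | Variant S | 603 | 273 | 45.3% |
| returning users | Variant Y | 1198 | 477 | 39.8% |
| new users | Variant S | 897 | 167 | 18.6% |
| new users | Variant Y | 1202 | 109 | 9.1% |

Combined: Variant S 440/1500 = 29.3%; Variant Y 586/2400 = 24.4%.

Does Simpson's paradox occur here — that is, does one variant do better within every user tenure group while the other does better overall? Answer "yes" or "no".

no

Within each user tenure level (returning users 45.3% vs 39.8%; new users 18.6% vs 9.1%), Variant S has the higher rate every time. Pooled: 29.3% vs 24.4% — Variant S has the higher rate overall. They agree.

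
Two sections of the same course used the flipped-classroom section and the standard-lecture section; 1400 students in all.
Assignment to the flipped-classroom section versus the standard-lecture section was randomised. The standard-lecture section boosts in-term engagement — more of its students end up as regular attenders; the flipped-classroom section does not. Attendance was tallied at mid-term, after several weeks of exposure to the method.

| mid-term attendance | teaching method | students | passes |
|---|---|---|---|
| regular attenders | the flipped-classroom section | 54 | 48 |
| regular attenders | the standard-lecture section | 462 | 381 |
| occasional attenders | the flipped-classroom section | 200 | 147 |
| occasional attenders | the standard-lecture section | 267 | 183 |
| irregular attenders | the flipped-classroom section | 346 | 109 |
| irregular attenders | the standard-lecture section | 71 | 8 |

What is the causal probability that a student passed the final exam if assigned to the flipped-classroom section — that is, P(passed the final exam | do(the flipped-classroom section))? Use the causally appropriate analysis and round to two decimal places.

0.51

The mid-term attendance-specific comparison favours the flipped-classroom section throughout, but the pooled figures favour the standard-lecture section. The question is whether to condition on mid-term attendance.
Because the teaching method influences mid-term attendance, mid-term attendance is a post-treatment mediator, not a confounder. Stratifying on it would bias the estimate; the causal effect is the crude pooled difference.
So P(outcome | do(the flipped-classroom section)) is just the pooled rate for the flipped-classroom section: 304/600 = 0.507.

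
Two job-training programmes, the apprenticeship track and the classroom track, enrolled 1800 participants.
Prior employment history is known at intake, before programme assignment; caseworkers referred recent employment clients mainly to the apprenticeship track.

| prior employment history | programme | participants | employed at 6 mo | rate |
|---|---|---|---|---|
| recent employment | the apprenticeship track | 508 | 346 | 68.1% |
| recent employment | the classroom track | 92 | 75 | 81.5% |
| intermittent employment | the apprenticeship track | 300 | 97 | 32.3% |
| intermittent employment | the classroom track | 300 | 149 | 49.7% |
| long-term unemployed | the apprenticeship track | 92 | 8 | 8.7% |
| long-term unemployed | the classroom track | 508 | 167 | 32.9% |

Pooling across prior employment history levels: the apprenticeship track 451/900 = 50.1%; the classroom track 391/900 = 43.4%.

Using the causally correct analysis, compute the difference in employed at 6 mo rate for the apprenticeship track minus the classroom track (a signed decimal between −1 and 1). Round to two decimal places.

-0.18

Within every prior employment history level the classroom track has the higher rate, yet pooled the apprenticeship track does — Simpson's reversal.
Prior employment history differs across programmes for reasons unrelated to any effect of the programme itself, and it separately predicts the outcome — a classic confounder. We must compare within prior employment history levels.
Adjusting over the population distribution of prior employment history: 0.333·(0.681−0.815) + 0.333·(0.323−0.497) + 0.333·(0.087−0.329) = -0.183.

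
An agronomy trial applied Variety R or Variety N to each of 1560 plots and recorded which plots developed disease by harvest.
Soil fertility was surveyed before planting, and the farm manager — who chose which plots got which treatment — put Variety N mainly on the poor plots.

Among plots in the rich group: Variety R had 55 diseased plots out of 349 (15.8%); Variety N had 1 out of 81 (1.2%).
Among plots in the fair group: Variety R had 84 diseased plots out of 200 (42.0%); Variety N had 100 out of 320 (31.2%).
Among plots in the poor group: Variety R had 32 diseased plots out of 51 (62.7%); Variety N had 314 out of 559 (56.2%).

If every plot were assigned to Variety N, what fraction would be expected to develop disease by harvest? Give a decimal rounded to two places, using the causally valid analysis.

Variety N is lower inside every soil fertility stratum but Variety R is lower in aggregate. Whether to stratify depends on how soil fertility relates to the variety.
The imbalance in soil fertility arose from how plots were allocated, not from anything the variety did; and soil fertility independently affects the outcome. The pooled gap is confounded — condition on soil fertility.
Standardising Variety N to the population soil fertility mix: 0.276·1/81 + 0.333·100/320 + 0.391·314/559 = 0.327.

0.33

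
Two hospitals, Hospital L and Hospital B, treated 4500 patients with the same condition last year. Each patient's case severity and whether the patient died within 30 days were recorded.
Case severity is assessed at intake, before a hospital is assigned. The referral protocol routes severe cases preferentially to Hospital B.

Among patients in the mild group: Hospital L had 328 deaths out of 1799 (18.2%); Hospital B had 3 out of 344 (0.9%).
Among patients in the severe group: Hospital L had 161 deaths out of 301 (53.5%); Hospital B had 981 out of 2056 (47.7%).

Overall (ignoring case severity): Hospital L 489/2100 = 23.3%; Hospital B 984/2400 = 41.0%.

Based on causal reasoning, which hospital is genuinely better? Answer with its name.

Hospital B

Within every case severity level Hospital B has the lower rate, yet pooled Hospital L does — Simpson's reversal.
Case severity differs across hospitals for reasons unrelated to any effect of the hospital itself, and it separately predicts the outcome — a classic confounder. We must compare within case severity levels.
Within each level — mild: 18.2% vs 0.9%; severe: 53.5% vs 47.7% — Hospital B is lower every time.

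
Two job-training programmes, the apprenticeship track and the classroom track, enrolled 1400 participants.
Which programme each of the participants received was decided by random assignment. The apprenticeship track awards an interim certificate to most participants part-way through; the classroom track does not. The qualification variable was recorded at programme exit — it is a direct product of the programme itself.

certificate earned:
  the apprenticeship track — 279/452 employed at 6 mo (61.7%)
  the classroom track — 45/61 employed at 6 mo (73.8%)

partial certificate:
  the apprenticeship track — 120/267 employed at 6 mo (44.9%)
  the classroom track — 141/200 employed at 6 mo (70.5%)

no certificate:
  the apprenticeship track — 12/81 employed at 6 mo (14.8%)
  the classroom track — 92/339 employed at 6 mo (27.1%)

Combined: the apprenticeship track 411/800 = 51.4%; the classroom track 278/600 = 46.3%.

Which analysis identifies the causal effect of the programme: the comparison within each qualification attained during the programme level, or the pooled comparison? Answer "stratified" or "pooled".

pooled

Qualification attained during the programme lies on the pathway programme → qualification attained during the programme → outcome, so adjusting for it blocks the indirect effect. For the total causal effect of programme, use the unadjusted pooled rates.
Pooled: the apprenticeship track 51.4% vs the classroom track 46.3%; the apprenticeship track is higher overall.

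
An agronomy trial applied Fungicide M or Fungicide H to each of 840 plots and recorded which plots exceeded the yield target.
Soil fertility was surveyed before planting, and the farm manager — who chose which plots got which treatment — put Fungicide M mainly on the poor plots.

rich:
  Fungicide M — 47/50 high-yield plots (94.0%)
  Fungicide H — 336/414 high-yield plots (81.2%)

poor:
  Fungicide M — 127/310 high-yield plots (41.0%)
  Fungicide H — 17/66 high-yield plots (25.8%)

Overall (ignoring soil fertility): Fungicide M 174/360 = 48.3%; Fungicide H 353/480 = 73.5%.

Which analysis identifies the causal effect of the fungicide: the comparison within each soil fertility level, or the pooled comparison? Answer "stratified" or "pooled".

Soil fertility satisfies the back-door criterion: it is not a descendant of the fungicide, and it blocks the spurious path from fungicide to outcome. Adjusting for it (i.e., using the within-soil fertility rates) gives the causal effect.
Within each level — rich: 94.0% vs 81.2%; poor: 41.0% vs 25.8% — Fungicide M is higher every time.

stratified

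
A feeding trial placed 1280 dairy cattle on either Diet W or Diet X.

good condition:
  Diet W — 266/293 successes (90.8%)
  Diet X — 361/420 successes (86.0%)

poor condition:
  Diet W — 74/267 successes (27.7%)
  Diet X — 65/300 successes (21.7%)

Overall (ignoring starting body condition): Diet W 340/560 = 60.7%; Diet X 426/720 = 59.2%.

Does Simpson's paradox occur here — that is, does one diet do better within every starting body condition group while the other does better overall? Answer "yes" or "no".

no

Within each starting body condition level (good condition 90.8% vs 86.0%; poor condition 27.7% vs 21.7%), Diet W has the higher rate every time. Pooled: 60.7% vs 59.2% — Diet W has the higher rate overall. They agree.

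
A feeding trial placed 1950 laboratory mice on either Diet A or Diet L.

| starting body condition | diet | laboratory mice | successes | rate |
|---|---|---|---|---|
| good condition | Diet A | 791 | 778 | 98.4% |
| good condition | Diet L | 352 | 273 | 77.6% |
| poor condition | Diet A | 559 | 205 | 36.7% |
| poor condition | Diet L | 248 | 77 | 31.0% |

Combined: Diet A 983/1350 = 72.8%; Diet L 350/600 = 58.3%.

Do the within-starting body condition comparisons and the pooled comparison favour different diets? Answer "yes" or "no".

Within each starting body condition level (good condition 98.4% vs 77.6%; poor condition 36.7% vs 31.0%), Diet A has the higher rate every time. Pooled: 72.8% vs 58.3% — Diet A has the higher rate overall. They agree.

no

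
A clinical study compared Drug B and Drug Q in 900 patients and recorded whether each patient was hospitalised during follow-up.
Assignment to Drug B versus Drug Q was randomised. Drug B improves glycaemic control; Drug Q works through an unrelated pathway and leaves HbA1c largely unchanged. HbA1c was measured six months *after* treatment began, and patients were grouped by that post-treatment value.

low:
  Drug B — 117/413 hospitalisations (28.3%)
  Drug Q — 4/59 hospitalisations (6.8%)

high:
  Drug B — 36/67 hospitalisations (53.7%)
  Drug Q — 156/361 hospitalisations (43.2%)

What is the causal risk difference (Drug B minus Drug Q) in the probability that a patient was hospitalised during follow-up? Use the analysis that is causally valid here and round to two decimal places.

The stratified and pooled comparisons disagree (Drug Q wins within each HbA1c; Drug B wins overall), so the answer turns on the causal role of HbA1c.
HbA1c here is a post-treatment variable shaped by the drug; conditioning on it would introduce bias rather than remove it. The overall comparison is the causal one.
The causal difference is the pooled difference: 0.319 − 0.381 = -0.062.

-0.06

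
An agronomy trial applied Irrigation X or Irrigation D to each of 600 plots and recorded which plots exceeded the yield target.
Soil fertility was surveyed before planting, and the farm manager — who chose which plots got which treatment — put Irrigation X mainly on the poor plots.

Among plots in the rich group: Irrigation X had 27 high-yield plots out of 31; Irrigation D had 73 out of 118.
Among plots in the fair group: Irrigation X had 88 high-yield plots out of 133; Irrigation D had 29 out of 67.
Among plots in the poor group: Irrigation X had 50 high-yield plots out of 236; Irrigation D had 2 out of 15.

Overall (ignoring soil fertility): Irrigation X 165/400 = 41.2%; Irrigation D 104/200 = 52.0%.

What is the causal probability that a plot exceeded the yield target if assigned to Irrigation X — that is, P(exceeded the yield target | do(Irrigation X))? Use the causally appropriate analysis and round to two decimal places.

Soil fertility differs across irrigations for reasons unrelated to any effect of the irrigation itself, and it separately predicts the outcome — a classic confounder. We must compare within soil fertility levels.
Standardising Irrigation X to the population soil fertility mix: 0.248·27/31 + 0.333·88/133 + 0.418·50/236 = 0.525.

0.53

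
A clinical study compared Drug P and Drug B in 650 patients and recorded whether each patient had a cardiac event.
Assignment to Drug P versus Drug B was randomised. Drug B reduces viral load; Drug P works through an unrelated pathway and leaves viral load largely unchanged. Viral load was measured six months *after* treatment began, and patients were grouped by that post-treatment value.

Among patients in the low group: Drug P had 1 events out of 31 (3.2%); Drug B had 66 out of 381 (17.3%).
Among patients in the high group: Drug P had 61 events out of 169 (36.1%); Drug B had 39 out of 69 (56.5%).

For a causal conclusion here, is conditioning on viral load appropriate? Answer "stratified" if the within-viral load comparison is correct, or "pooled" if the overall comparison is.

pooled

Stratifying would compare drugs among patients the drugs themselves sorted into viral load groups — a form of selection on an intermediate. The unconditioned pooled rates give the total causal effect.
Pooled: Drug P 31.0% vs Drug B 23.3%; Drug B is lower overall.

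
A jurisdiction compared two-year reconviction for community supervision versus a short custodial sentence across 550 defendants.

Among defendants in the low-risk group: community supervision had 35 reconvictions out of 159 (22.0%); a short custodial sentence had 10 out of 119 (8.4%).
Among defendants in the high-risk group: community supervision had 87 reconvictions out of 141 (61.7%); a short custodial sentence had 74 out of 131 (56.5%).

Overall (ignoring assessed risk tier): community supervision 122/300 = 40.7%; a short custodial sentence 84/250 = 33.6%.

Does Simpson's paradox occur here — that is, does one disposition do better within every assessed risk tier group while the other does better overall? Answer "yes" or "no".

no

Within each assessed risk tier level (low-risk 22.0% vs 8.4%; high-risk 61.7% vs 56.5%), a short custodial sentence has the lower rate every time. Pooled: 40.7% vs 33.6% — a short custodial sentence has the lower rate overall. They agree.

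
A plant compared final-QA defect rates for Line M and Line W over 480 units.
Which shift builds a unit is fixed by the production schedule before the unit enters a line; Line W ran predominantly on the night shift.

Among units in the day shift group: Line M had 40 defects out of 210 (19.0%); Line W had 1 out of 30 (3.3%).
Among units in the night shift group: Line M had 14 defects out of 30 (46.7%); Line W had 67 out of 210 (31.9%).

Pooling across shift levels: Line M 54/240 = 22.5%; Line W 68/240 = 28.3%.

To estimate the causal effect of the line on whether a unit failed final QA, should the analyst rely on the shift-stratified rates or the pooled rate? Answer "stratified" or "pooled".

stratified

Shift is set before the line has any effect — it is not caused by the line — and it independently drives the outcome. That makes it a confounder, so the causal comparison is within shift levels.
Within each level — day shift: 19.0% vs 3.3%; night shift: 46.7% vs 31.9% — Line W is lower every time.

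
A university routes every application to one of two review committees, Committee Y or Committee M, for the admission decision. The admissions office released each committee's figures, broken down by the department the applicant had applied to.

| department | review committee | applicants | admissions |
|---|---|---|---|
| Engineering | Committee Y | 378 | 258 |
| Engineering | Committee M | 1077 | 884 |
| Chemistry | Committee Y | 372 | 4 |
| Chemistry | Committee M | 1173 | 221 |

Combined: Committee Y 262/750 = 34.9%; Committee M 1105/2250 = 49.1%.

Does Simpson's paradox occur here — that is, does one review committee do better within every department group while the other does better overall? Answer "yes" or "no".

no

Within each department level (Engineering 68.3% vs 82.1%; Chemistry 1.1% vs 18.8%), Committee M has the higher rate every time. Pooled: 34.9% vs 49.1% — Committee M has the higher rate overall. They agree.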